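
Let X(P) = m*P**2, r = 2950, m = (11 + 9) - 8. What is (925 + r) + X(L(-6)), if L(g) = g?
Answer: 4307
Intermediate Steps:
m = 12 (m = 20 - 8 = 12)
X(P) = 12*P**2
(925 + r) + X(L(-6)) = (925 + 2950) + 12*(-6)**2 = 3875 + 12*36 = 3875 + 432 = 4307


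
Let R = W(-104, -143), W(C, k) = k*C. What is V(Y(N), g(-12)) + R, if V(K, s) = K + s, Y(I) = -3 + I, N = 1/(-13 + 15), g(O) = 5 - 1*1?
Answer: 29747/2 ≈ 14874.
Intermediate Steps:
g(O) = 4 (g(O) = 5 - 1 = 4)
N = 1/2 ≈ 0.50000
W(C, k) = C*k
R = 14872 (R = -104*(-143) = 14872)
V(Y(N), g(-12)) + R = ((-3 + 1/2) + 4) + 14872 = (-5/2 + 4) + 14872 = 3/2 + 14872 = 29747/2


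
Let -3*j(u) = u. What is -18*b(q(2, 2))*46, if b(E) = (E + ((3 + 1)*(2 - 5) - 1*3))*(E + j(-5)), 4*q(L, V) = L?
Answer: 26013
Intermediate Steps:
q(L, V) = L/4
j(u) = -u/3
b(E) = (-15 + E)*(5/3 + E) (b(E) = (E + ((3 + 1)*(2 - 5) - 1*3))*(E - ⅓*(-5)) = (E + (4*(-3) - 3))*(E + 5/3) = (E + (-12 - 3))*(5/3 + E) = (E - 15)*(5/3 + E) = (-15 + E)*(5/3 + E))
-18*b(q(2, 2))*46 = -18*(-25 + ((¼)*2)² - 10*2/3)*46 = -18*(-25 + (½)² - 40/3*½)*46 = -18*(-25 + ¼ - 20/3)*46 = -18*(-377/12)*46 = (1131/2)*46 = 26013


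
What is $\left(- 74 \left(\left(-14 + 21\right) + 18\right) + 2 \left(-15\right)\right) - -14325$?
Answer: $12445$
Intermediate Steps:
$\left(- 74 \left(\left(-14 + 21\right) + 18\right) + 2 \left(-15\right)\right) - -14325 = \left(- 74 \left(7 + 18\right) - 30\right) + 14325 = \left(\left(-74\right) 25 - 30\right) + 14325 = \left(-1850 - 30\right) + 14325 = -1880 + 14325 = 12445$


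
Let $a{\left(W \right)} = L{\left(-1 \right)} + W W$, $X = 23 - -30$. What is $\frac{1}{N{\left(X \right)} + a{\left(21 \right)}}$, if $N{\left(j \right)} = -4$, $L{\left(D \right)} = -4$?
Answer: $\frac{1}{433} \approx 0.0023095$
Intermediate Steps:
$X = 53$ ($X = 23 + 30 = 53$)
$a{\left(W \right)} = -4 + W^{2}$ ($a{\left(W \right)} = -4 + W W = -4 + W^{2}$)
$\frac{1}{N{\left(X \right)} + a{\left(21 \right)}} = \frac{1}{-4 - \left(4 - 21^{2}\right)} = \frac{1}{-4 + \left(-4 + 441\right)} = \frac{1}{-4 + 437} = \frac{1}{433}$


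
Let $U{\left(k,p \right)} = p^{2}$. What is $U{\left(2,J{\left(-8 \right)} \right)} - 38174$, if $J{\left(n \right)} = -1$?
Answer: $-38173$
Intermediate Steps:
$U{\left(2,J{\left(-8 \right)} \right)} - 38174 = \left(-1\right)^{2} - 38174 = 1 - 38174 = -38173$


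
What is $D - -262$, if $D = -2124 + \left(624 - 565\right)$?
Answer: $-1803$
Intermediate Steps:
$D = -2065$ ($D = -2124 + \left(624 - 565\right) = -2124 + 59 = -2065$)
$D - -262 = -2065 - -262 = -2065 + 262 = -1803$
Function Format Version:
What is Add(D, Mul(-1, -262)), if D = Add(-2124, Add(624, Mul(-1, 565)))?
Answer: -1803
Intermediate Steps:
D = -2065 (D = Add(-2124, Add(624, -565)) = Add(-2124, 59) = -2065)
Add(D, Mul(-1, -262)) = Add(-2065, Mul(-1, -262)) = Add(-2065, 262) = -1803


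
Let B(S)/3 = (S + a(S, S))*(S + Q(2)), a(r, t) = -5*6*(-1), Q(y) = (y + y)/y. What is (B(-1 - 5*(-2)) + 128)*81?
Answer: 114615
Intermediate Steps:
Q(y) = 2 (Q(y) = (2*y)/y = 2)
a(r, t) = 30 (a(r, t) = -30*(-1) = 30)
B(S) = 3*(2 + S)*(30 + S) (B(S) = 3*((S + 30)*(S + 2)) = 3*((30 + S)*(2 + S)) = 3*((2 + S)*(30 + S)) = 3*(2 + S)*(30 + S))
(B(-1 - 5*(-2)) + 128)*81 = ((180 + 3*(-1 - 5*(-2))² + 96*(-1 - 5*(-2))) + 128)*81 = ((180 + 3*(-1 + 10)² + 96*(-1 + 10)) + 128)*81 = ((180 + 3*9² + 96*9) + 128)*81 = ((180 + 3*81 + 864) + 128)*81 = ((180 + 243 + 864) + 128)*81 = (1287 + 128)*81 = 1415*81 = 114615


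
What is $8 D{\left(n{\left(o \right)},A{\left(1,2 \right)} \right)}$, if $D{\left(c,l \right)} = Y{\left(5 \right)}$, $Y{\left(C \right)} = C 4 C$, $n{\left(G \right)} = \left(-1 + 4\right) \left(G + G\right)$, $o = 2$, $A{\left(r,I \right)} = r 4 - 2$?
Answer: $800$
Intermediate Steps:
$A{\left(r,I \right)} = -2 + 4 r$ ($A{\left(r,I \right)} = 4 r - 2 = -2 + 4 r$)
$n{\left(G \right)} = 6 G$ ($n{\left(G \right)} = 3 \cdot 2 G = 6 G$)
$Y{\left(C \right)} = 4 C^{2}$ ($Y{\left(C \right)} = 4 C C = 4 C^{2}$)
$D{\left(c,l \right)} = 100$ ($D{\left(c,l \right)} = 4 \cdot 5^{2} = 4 \cdot 25 = 100$)
$8 D{\left(n{\left(o \right)},A{\left(1,2 \right)} \right)} = 8 \cdot 100 = 800$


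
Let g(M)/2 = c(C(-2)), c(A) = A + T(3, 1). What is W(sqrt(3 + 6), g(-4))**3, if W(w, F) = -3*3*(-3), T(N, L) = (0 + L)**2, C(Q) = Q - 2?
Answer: 19683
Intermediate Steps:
C(Q) = -2 + Q
T(N, L) = L**2
c(A) = 1 + A (c(A) = A + 1**2 = A + 1 = 1 + A)
g(M) = -6 (g(M) = 2*(1 + (-2 - 2)) = 2*(1 - 4) = 2*(-3) = -6)
W(w, F) = 27 (W(w, F) = -9*(-3) = 27)
W(sqrt(3 + 6), g(-4))**3 = 27**3 = 19683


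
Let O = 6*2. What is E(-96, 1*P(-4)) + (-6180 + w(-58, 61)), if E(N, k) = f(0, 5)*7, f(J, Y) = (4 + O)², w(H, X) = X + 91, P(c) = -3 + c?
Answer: -4236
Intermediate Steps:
O = 12
w(H, X) = 91 + X
f(J, Y) = 256 (f(J, Y) = (4 + 12)² = 16² = 256)
E(N, k) = 1792 (E(N, k) = 256*7 = 1792)
E(-96, 1*P(-4)) + (-6180 + w(-58, 61)) = 1792 + (-6180 + (91 + 61)) = 1792 + (-6180 + 152) = 1792 - 6028 = -4236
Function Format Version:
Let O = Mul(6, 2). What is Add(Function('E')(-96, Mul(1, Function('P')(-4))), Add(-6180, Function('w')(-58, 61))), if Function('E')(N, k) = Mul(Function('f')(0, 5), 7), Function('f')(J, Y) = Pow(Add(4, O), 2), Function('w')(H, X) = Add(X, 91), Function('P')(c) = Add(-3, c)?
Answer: -4236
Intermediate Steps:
O = 12
Function('w')(H, X) = Add(91, X)
Function('f')(J, Y) = 256 (Function('f')(J, Y) = Pow(Add(4, 12), 2) = Pow(16, 2) = 256)
Function('E')(N, k) = 1792 (Function('E')(N, k) = Mul(256, 7) = 1792)
Add(Function('E')(-96, Mul(1, Function('P')(-4))), Add(-6180, Function('w')(-58, 61))) = Add(1792, Add(-6180, Add(91, 61))) = Add(1792, Add(-6180, 152)) = Add(1792, -6028) = -4236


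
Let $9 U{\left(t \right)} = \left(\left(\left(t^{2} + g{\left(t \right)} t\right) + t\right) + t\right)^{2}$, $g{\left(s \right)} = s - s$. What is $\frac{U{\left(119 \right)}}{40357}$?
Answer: $\frac{207331201}{363213} \approx 570.83$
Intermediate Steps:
$g{\left(s \right)} = 0$
$U{\left(t \right)} = \frac{\left(t^{2} + 2 t\right)^{2}}{9}$ ($U{\left(t \right)} = \frac{\left(\left(\left(t^{2} + 0 t\right) + t\right) + t\right)^{2}}{9} = \frac{\left(\left(\left(t^{2} + 0\right) + t\right) + t\right)^{2}}{9} = \frac{\left(\left(t^{2} + t\right) + t\right)^{2}}{9} = \frac{\left(\left(t + t^{2}\right) + t\right)^{2}}{9} = \frac{\left(t^{2} + 2 t\right)^{2}}{9}$)
$\frac{U{\left(119 \right)}}{40357} = \frac{\frac{1}{9} \cdot 119^{2} \left(2 + 119\right)^{2}}{40357} = \frac{1}{9} \cdot 14161 \cdot 121^{2} \cdot \frac{1}{40357} = \frac{1}{9} \cdot 14161 \cdot 14641 \cdot \frac{1}{40357} = \frac{207331201}{9} \cdot \frac{1}{40357} = \frac{207331201}{363213}$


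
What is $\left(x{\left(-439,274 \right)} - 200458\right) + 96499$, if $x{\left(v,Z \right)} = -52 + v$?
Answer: $-104450$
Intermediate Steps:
$\left(x{\left(-439,274 \right)} - 200458\right) + 96499 = \left(\left(-52 - 439\right) - 200458\right) + 96499 = \left(-491 - 200458\right) + 96499 = -200949 + 96499 = -104450$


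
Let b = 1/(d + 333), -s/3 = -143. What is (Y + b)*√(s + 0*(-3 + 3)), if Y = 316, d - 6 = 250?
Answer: 186125*√429/589 ≈ 6545.1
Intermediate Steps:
s = 429 (s = -3*(-143) = 429)
d = 256 (d = 6 + 250 = 256)
b = 1/589 (b = 1/(256 + 333) = 1/589 ≈ 0.0016978)
(Y + b)*√(s + 0*(-3 + 3)) = (316 + 1/589)*√(429 + 0*(-3 + 3)) = 186125*√(429 + 0*0)/589 = 186125*√(429 + 0)/589 = 186125*√429/589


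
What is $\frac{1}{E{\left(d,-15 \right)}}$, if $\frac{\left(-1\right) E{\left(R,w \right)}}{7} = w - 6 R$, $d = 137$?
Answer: $\frac{1}{5859} \approx 0.00017068$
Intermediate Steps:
$E{\left(R,w \right)} = - 7 w + 42 R$ ($E{\left(R,w \right)} = - 7 \left(w - 6 R\right) = - 7 w + 42 R$)
$\frac{1}{E{\left(d,-15 \right)}} = \frac{1}{\left(-7\right) \left(-15\right) + 42 \cdot 137} = \frac{1}{105 + 5754} = \frac{1}{5859}$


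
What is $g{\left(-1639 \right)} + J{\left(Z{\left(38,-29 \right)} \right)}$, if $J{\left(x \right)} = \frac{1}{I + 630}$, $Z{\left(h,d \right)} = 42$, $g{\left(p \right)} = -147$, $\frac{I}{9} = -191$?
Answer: $- \frac{160084}{1089} \approx -147.0$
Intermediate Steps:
$I = -1719$ ($I = 9 \left(-191\right) = -1719$)
$J{\left(x \right)} = - \frac{1}{1089}$ ($J{\left(x \right)} = \frac{1}{-1719 + 630} = \frac{1}{-1089} = - \frac{1}{1089}$)
$g{\left(-1639 \right)} + J{\left(Z{\left(38,-29 \right)} \right)} = -147 - \frac{1}{1089} = - \frac{160084}{1089}$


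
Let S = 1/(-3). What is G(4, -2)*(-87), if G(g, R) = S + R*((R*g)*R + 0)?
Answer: 2813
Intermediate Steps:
S = -⅓ ≈ -0.33333
G(g, R) = -⅓ + g*R³ (G(g, R) = -⅓ + R*((R*g)*R + 0) = -⅓ + R*(g*R² + 0) = -⅓ + R*(g*R²) = -⅓ + g*R³)
G(4, -2)*(-87) = (-⅓ + 4*(-2)³)*(-87) = (-⅓ + 4*(-8))*(-87) = (-⅓ - 32)*(-87) = -97/3*(-87) = 2813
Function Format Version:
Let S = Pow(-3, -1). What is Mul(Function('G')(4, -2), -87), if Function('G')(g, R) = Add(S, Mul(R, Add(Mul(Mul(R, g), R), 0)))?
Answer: 2813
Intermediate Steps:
S = Rational(-1, 3) ≈ -0.33333
Function('G')(g, R) = Add(Rational(-1, 3), Mul(g, Pow(R, 3))) (Function('G')(g, R) = Add(Rational(-1, 3), Mul(R, Add(Mul(Mul(R, g), R), 0))) = Add(Rational(-1, 3), Mul(R, Add(Mul(g, Pow(R, 2)), 0))) = Add(Rational(-1, 3), Mul(R, Mul(g, Pow(R, 2)))) = Add(Rational(-1, 3), Mul(g, Pow(R, 3))))
Mul(Function('G')(4, -2), -87) = Mul(Add(Rational(-1, 3), Mul(4, Pow(-2, 3))), -87) = Mul(Add(Rational(-1, 3), Mul(4, -8)), -87) = Mul(Add(Rational(-1, 3), -32), -87) = Mul(Rational(-97, 3), -87) = 2813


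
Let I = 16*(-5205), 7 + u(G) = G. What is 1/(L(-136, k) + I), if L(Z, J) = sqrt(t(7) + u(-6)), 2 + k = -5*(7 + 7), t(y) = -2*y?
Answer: -27760/2311852809 - I*sqrt(3)/2311852809 ≈ -1.2008e-5 - 7.492e-10*I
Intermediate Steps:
u(G) = -7 + G
I = -83280
k = -72 (k = -2 - 5*(7 + 7) = -2 - 5*14 = -2 - 70 = -72)
L(Z, J) = 3*I*sqrt(3) (L(Z, J) = sqrt(-2*7 + (-7 - 6)) = sqrt(-14 - 13) = sqrt(-27) = 3*I*sqrt(3))
1/(L(-136, k) + I) = 1/(3*I*sqrt(3) - 83280) = 1/(-83280 + 3*I*sqrt(3))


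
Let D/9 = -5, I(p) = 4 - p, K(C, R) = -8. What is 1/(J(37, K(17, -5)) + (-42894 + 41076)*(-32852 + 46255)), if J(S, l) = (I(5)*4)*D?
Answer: -1/24366474 ≈ -4.1040e-8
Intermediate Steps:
D = -45 (D = 9*(-5) = -45)
J(S, l) = 180 (J(S, l) = ((4 - 1*5)*4)*(-45) = ((4 - 5)*4)*(-45) = -1*4*(-45) = -4*(-45) = 180)
1/(J(37, K(17, -5)) + (-42894 + 41076)*(-32852 + 46255)) = 1/(180 + (-42894 + 41076)*(-32852 + 46255)) = 1/(180 - 1818*13403) = 1/(180 - 24366654) = 1/(-24366474) = -1/24366474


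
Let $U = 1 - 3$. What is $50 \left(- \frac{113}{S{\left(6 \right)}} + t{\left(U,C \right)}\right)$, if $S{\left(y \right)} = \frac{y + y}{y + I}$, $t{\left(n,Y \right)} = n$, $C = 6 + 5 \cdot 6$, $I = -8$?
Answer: $\frac{2525}{3} \approx 841.67$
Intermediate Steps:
$U = -2$ ($U = 1 - 3 = -2$)
$C = 36$ ($C = 6 + 30 = 36$)
$S{\left(y \right)} = \frac{2 y}{-8 + y}$ ($S{\left(y \right)} = \frac{y + y}{y - 8} = \frac{2 y}{-8 + y}$)
$50 \left(- \frac{113}{S{\left(6 \right)}} + t{\left(U,C \right)}\right) = 50 \left(- \frac{113}{2 \cdot 6 \frac{1}{-8 + 6}} - 2\right) = 50 \left(- \frac{113}{2 \cdot 6 \frac{1}{-2}} - 2\right) = 50 \left(- \frac{113}{2 \cdot 6 \left(- \frac{1}{2}\right)} - 2\right) = 50 \left(- \frac{113}{-6} - 2\right) = 50 \left(\left(-113\right) \left(- \frac{1}{6}\right) - 2\right) = 50 \left(\frac{113}{6} - 2\right) = 50 \cdot \frac{101}{6} = \frac{2525}{3}$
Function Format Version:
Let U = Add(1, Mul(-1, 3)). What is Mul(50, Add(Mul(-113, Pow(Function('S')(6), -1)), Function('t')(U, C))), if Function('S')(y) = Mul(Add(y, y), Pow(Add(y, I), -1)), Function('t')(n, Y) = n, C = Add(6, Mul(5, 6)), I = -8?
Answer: Rational(2525, 3) ≈ 841.67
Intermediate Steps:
U = -2 (U = Add(1, -3) = -2)
C = 36 (C = Add(6, 30) = 36)
Function('S')(y) = Mul(2, y, Pow(Add(-8, y), -1)) (Function('S')(y) = Mul(Add(y, y), Pow(Add(y, -8), -1)) = Mul(Mul(2, y), Pow(Add(-8, y), -1)) = Mul(2, y, Pow(Add(-8, y), -1)))
Mul(50, Add(Mul(-113, Pow(Function('S')(6), -1)), Function('t')(U, C))) = Mul(50, Add(Mul(-113, Pow(Mul(2, 6, Pow(Add(-8, 6), -1)), -1)), -2)) = Mul(50, Add(Mul(-113, Pow(Mul(2, 6, Pow(-2, -1)), -1)), -2)) = Mul(50, Add(Mul(-113, Pow(Mul(2, 6, Rational(-1, 2)), -1)), -2)) = Mul(50, Add(Mul(-113, Pow(-6, -1)), -2)) = Mul(50, Add(Mul(-113, Rational(-1, 6)), -2)) = Mul(50, Add(Rational(113, 6), -2)) = Mul(50, Rational(101, 6)) = Rational(2525, 3)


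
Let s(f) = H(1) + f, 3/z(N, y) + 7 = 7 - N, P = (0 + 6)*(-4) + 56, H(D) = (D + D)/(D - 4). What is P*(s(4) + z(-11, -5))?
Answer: 3808/33 ≈ 115.39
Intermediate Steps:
H(D) = 2*D/(-4 + D) (H(D) = (2*D)/(-4 + D) = 2*D/(-4 + D))
P = 32 (P = 6*(-4) + 56 = -24 + 56 = 32)
z(N, y) = -3/N (z(N, y) = 3/(-7 + (7 - N)) = 3/((-N)) = 3*(-1/N) = -3/N)
s(f) = -⅔ + f (s(f) = 2*1/(-4 + 1) + f = 2*1/(-3) + f = 2*1*(-⅓) + f = -⅔ + f)
P*(s(4) + z(-11, -5)) = 32*((-⅔ + 4) - 3/(-11)) = 32*(10/3 - 3*(-1/11)) = 32*(10/3 + 3/11) = 32*(119/33) = 3808/33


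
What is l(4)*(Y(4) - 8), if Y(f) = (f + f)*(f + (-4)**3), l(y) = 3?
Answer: -1464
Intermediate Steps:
Y(f) = 2*f*(-64 + f) (Y(f) = (2*f)*(f - 64) = (2*f)*(-64 + f) = 2*f*(-64 + f))
l(4)*(Y(4) - 8) = 3*(2*4*(-64 + 4) - 8) = 3*(2*4*(-60) - 8) = 3*(-480 - 8) = 3*(-488) = -1464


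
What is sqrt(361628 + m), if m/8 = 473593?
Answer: 2*sqrt(1037593) ≈ 2037.2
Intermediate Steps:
m = 3788744 (m = 8*473593 = 3788744)
sqrt(361628 + m) = sqrt(361628 + 3788744) = sqrt(4150372) = 2*sqrt(1037593)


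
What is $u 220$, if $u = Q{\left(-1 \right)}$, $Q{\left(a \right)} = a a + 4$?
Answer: $1100$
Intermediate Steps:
$Q{\left(a \right)} = 4 + a^{2}$ ($Q{\left(a \right)} = a^{2} + 4 = 4 + a^{2}$)
$u = 5$ ($u = 4 + \left(-1\right)^{2} = 4 + 1 = 5$)
$u 220 = 5 \cdot 220 = 1100$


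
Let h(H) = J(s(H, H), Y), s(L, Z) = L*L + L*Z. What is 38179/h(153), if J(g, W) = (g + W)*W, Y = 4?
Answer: 38179/187288 ≈ 0.20385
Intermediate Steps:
s(L, Z) = L² + L*Z
J(g, W) = W*(W + g) (J(g, W) = (W + g)*W = W*(W + g))
h(H) = 16 + 8*H² (h(H) = 4*(4 + H*(H + H)) = 4*(4 + H*(2*H)) = 4*(4 + 2*H²) = 16 + 8*H²)
38179/h(153) = 38179/(16 + 8*153²) = 38179/(16 + 8*23409) = 38179/(16 + 187272) = 38179/187288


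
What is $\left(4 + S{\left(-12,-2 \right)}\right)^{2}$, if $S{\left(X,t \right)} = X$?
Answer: $64$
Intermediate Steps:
$\left(4 + S{\left(-12,-2 \right)}\right)^{2} = \left(4 - 12\right)^{2} = \left(-8\right)^{2} = 64$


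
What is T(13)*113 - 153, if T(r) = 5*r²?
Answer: 95332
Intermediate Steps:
T(13)*113 - 153 = (5*13²)*113 - 153 = (5*169)*113 - 153 = 845*113 - 153 = 95485 - 153 = 95332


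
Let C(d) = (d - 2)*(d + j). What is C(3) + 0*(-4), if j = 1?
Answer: 4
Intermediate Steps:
C(d) = (1 + d)*(-2 + d) (C(d) = (d - 2)*(d + 1) = (-2 + d)*(1 + d) = (1 + d)*(-2 + d))
C(3) + 0*(-4) = (-2 + 3**2 - 1*3) + 0*(-4) = (-2 + 9 - 3) + 0 = 4 + 0 = 4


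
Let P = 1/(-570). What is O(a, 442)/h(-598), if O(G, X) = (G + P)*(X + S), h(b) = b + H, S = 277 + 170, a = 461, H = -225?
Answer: -233601641/469110 ≈ -497.97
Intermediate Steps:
P = -1/570 ≈ -0.0017544
S = 447
h(b) = -225 + b (h(b) = b - 225 = -225 + b)
O(G, X) = (447 + X)*(-1/570 + G) (O(G, X) = (G - 1/570)*(X + 447) = (-1/570 + G)*(447 + X) = (447 + X)*(-1/570 + G))
O(a, 442)/h(-598) = (-149/190 + 447*461 - 1/570*442 + 461*442)/(-225 - 598) = (-149/190 + 206067 - 221/285 + 203762)/(-823) = (233601641/570)*(-1/823) = -233601641/469110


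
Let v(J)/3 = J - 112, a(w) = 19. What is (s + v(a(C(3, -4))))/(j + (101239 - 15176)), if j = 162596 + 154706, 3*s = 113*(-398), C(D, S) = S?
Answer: -45811/1210095 ≈ -0.037857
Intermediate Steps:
v(J) = -336 + 3*J (v(J) = 3*(J - 112) = 3*(-112 + J) = -336 + 3*J)
s = -44974/3 (s = (113*(-398))/3 = (1/3)*(-44974) = -44974/3 ≈ -14991.)
j = 317302
(s + v(a(C(3, -4))))/(j + (101239 - 15176)) = (-44974/3 + (-336 + 3*19))/(317302 + (101239 - 15176)) = (-44974/3 + (-336 + 57))/(317302 + 86063) = (-44974/3 - 279)/403365 = -45811/3*1/403365 = -45811/1210095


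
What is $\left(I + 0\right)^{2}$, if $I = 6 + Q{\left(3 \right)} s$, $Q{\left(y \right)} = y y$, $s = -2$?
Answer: $144$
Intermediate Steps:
$Q{\left(y \right)} = y^{2}$
$I = -12$ ($I = 6 + 3^{2} \left(-2\right) = 6 + 9 \left(-2\right) = 6 - 18 = -12$)
$\left(I + 0\right)^{2} = \left(-12 + 0\right)^{2} = \left(-12\right)^{2} = 144$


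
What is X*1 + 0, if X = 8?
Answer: 8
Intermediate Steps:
X*1 + 0 = 8*1 + 0 = 8 + 0 = 8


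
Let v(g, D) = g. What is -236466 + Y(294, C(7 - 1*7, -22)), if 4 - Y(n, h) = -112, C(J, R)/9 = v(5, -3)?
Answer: -236350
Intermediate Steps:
C(J, R) = 45 (C(J, R) = 9*5 = 45)
Y(n, h) = 116 (Y(n, h) = 4 - 1*(-112) = 4 + 112 = 116)
-236466 + Y(294, C(7 - 1*7, -22)) = -236466 + 116 = -236350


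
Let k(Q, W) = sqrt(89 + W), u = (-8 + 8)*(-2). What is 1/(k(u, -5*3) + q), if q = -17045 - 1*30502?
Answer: -47547/2260717135 - sqrt(74)/2260717135 ≈ -2.1036e-5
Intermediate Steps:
u = 0 (u = 0*(-2) = 0)
q = -47547 (q = -17045 - 30502 = -47547)
1/(k(u, -5*3) + q) = 1/(sqrt(89 - 5*3) - 47547) = 1/(sqrt(89 - 15) - 47547) = 1/(sqrt(74) - 47547) = 1/(-47547 + sqrt(74))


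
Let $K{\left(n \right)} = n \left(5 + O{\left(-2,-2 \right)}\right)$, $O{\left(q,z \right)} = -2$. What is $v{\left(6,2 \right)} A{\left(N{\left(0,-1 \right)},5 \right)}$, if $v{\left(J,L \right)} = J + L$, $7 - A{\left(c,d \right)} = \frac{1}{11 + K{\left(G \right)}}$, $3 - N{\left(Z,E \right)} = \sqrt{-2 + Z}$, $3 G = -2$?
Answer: $\frac{496}{9} \approx 55.111$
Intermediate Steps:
$G = - \frac{2}{3}$ ($G = \frac{1}{3} \left(-2\right) = - \frac{2}{3} \approx -0.66667$)
$K{\left(n \right)} = 3 n$ ($K{\left(n \right)} = n \left(5 - 2\right) = n 3 = 3 n$)
$N{\left(Z,E \right)} = 3 - \sqrt{-2 + Z}$
$A{\left(c,d \right)} = \frac{62}{9}$ ($A{\left(c,d \right)} = 7 - \frac{1}{11 + 3 \left(- \frac{2}{3}\right)} = 7 - \frac{1}{11 - 2} = 7 - \frac{1}{9} = \frac{62}{9}$)
$v{\left(6,2 \right)} A{\left(N{\left(0,-1 \right)},5 \right)} = \left(6 + 2\right) \frac{62}{9} = 8 \cdot \frac{62}{9} = \frac{496}{9}$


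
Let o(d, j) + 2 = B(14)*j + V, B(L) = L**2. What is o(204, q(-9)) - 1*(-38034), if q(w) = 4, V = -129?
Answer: 38687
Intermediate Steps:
o(d, j) = -131 + 196*j (o(d, j) = -2 + (14**2*j - 129) = -2 + (196*j - 129) = -2 + (-129 + 196*j) = -131 + 196*j)
o(204, q(-9)) - 1*(-38034) = (-131 + 196*4) - 1*(-38034) = (-131 + 784) + 38034 = 653 + 38034 = 38687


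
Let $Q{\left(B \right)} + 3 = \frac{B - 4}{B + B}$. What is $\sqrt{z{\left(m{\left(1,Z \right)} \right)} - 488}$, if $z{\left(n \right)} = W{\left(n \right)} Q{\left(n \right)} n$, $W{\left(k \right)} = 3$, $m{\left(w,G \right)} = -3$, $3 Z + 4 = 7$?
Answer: $\frac{i \sqrt{1886}}{2} \approx 21.714 i$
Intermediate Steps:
$Z = 1$ ($Z = - \frac{4}{3} + \frac{1}{3} \cdot 7 = - \frac{4}{3} + \frac{7}{3} = 1$)
$Q{\left(B \right)} = -3 + \frac{-4 + B}{2 B}$ ($Q{\left(B \right)} = -3 + \frac{B - 4}{B + B} = -3 + \frac{-4 + B}{2 B}$)
$z{\left(n \right)} = n \left(- \frac{15}{2} - \frac{6}{n}\right)$ ($z{\left(n \right)} = 3 \left(- \frac{5}{2} - \frac{2}{n}\right) n = \left(- \frac{15}{2} - \frac{6}{n}\right) n = n \left(- \frac{15}{2} - \frac{6}{n}\right)$)
$\sqrt{z{\left(m{\left(1,Z \right)} \right)} - 488} = \sqrt{\left(-6 - - \frac{45}{2}\right) - 488} = \sqrt{\left(-6 + \frac{45}{2}\right) - 488} = \sqrt{\frac{33}{2} - 488} = \sqrt{- \frac{943}{2}} = \frac{i \sqrt{1886}}{2}$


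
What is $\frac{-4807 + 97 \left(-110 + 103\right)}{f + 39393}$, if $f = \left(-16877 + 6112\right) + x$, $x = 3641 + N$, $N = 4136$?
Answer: $- \frac{5486}{36405} \approx -0.15069$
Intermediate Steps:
$x = 7777$ ($x = 3641 + 4136 = 7777$)
$f = -2988$ ($f = \left(-16877 + 6112\right) + 7777 = -10765 + 7777 = -2988$)
$\frac{-4807 + 97 \left(-110 + 103\right)}{f + 39393} = \frac{-4807 + 97 \left(-110 + 103\right)}{-2988 + 39393} = \frac{-4807 + 97 \left(-7\right)}{36405} = \left(-4807 - 679\right) \frac{1}{36405} = \left(-5486\right) \frac{1}{36405} = - \frac{5486}{36405}$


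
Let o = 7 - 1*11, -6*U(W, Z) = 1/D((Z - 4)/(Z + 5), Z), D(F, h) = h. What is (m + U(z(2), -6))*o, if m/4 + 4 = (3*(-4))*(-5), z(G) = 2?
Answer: -8065/9 ≈ -896.11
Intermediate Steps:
U(W, Z) = -1/(6*Z)
o = -4 (o = 7 - 11 = -4)
m = 224 (m = -16 + 4*((3*(-4))*(-5)) = -16 + 4*(-12*(-5)) = -16 + 4*60 = -16 + 240 = 224)
(m + U(z(2), -6))*o = (224 - ⅙/(-6))*(-4) = (224 - ⅙*(-⅙))*(-4) = (224 + 1/36)*(-4) = (8065/36)*(-4) = -8065/9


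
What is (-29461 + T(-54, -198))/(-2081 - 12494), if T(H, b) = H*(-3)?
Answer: 29299/14575 ≈ 2.0102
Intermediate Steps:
T(H, b) = -3*H
(-29461 + T(-54, -198))/(-2081 - 12494) = (-29461 - 3*(-54))/(-2081 - 12494) = (-29461 + 162)/(-14575) = -29299*(-1/14575) = 29299/14575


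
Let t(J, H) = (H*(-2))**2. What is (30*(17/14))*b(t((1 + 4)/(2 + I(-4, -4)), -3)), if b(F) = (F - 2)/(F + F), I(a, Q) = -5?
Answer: 1445/84 ≈ 17.202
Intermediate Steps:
t(J, H) = 4*H**2 (t(J, H) = (-2*H)**2 = 4*H**2)
b(F) = (-2 + F)/(2*F) (b(F) = (-2 + F)/((2*F)) = (-2 + F)*(1/(2*F)) = (-2 + F)/(2*F))
(30*(17/14))*b(t((1 + 4)/(2 + I(-4, -4)), -3)) = (30*(17/14))*((-2 + 4*(-3)**2)/(2*((4*(-3)**2)))) = (30*(17*(1/14)))*((-2 + 4*9)/(2*((4*9)))) = (30*(17/14))*((1/2)*(-2 + 36)/36) = 255*((1/2)*(1/36)*34)/7 = (255/7)*(17/36) = 1445/84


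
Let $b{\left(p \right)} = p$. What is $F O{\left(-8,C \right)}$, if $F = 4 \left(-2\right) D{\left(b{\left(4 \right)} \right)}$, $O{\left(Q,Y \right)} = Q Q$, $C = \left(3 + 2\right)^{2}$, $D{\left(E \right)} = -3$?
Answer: $1536$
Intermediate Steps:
$C = 25$ ($C = 5^{2} = 25$)
$O{\left(Q,Y \right)} = Q^{2}$
$F = 24$ ($F = 4 \left(-2\right) \left(-3\right) = \left(-8\right) \left(-3\right) = 24$)
$F O{\left(-8,C \right)} = 24 \left(-8\right)^{2} = 24 \cdot 64 = 1536$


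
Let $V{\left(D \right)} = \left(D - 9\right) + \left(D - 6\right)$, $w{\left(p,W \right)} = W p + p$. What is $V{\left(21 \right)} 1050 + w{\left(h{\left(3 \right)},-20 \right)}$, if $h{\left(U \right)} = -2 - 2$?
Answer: $28426$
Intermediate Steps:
$h{\left(U \right)} = -4$
$w{\left(p,W \right)} = p + W p$
$V{\left(D \right)} = -15 + 2 D$ ($V{\left(D \right)} = \left(-9 + D\right) + \left(D - 6\right) = \left(-9 + D\right) + \left(-6 + D\right) = -15 + 2 D$)
$V{\left(21 \right)} 1050 + w{\left(h{\left(3 \right)},-20 \right)} = \left(-15 + 2 \cdot 21\right) 1050 - 4 \left(1 - 20\right) = \left(-15 + 42\right) 1050 - -76 = 27 \cdot 1050 + 76 = 28350 + 76 = 28426$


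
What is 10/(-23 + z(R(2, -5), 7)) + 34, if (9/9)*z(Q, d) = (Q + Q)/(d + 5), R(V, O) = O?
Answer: 4802/143 ≈ 33.580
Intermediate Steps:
z(Q, d) = 2*Q/(5 + d) (z(Q, d) = (Q + Q)/(d + 5) = (2*Q)/(5 + d) = 2*Q/(5 + d))
10/(-23 + z(R(2, -5), 7)) + 34 = 10/(-23 + 2*(-5)/(5 + 7)) + 34 = 10/(-23 + 2*(-5)/12) + 34 = 10/(-23 + 2*(-5)*(1/12)) + 34 = 10/(-23 - 5/6) + 34 = 10/(-143/6) + 34 = -6/143*10 + 34 = -60/143 + 34 = 4802/143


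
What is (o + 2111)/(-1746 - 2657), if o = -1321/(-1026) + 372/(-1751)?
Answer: -3794397785/7910103978 ≈ -0.47969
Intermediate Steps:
o = 1931399/1796526 (o = -1321*(-1/1026) + 372*(-1/1751) = 1321/1026 - 372/1751 = 1931399/1796526 ≈ 1.0751)
(o + 2111)/(-1746 - 2657) = (1931399/1796526 + 2111)/(-1746 - 2657) = (3794397785/1796526)/(-4403) = (3794397785/1796526)*(-1/4403) = -3794397785/7910103978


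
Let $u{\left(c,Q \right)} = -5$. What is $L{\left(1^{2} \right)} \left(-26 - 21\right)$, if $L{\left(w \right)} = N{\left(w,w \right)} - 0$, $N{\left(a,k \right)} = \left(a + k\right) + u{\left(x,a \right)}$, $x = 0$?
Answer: $141$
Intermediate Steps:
$N{\left(a,k \right)} = -5 + a + k$ ($N{\left(a,k \right)} = \left(a + k\right) - 5 = -5 + a + k$)
$L{\left(w \right)} = -5 + 2 w$ ($L{\left(w \right)} = \left(-5 + w + w\right) - 0 = \left(-5 + 2 w\right) + 0 = -5 + 2 w$)
$L{\left(1^{2} \right)} \left(-26 - 21\right) = \left(-5 + 2 \cdot 1^{2}\right) \left(-26 - 21\right) = \left(-5 + 2 \cdot 1\right) \left(-47\right) = \left(-5 + 2\right) \left(-47\right) = \left(-3\right) \left(-47\right) = 141$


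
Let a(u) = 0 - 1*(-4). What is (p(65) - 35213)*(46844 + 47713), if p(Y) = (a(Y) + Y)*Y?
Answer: -2905547496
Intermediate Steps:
a(u) = 4 (a(u) = 0 + 4 = 4)
p(Y) = Y*(4 + Y) (p(Y) = (4 + Y)*Y = Y*(4 + Y))
(p(65) - 35213)*(46844 + 47713) = (65*(4 + 65) - 35213)*(46844 + 47713) = (65*69 - 35213)*94557 = (4485 - 35213)*94557 = -30728*94557 = -2905547496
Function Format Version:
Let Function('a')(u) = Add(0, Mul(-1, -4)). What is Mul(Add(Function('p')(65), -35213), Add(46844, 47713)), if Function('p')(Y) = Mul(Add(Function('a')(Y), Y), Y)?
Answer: -2905547496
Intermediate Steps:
Function('a')(u) = 4 (Function('a')(u) = Add(0, 4) = 4)
Function('p')(Y) = Mul(Y, Add(4, Y)) (Function('p')(Y) = Mul(Add(4, Y), Y) = Mul(Y, Add(4, Y)))
Mul(Add(Function('p')(65), -35213), Add(46844, 47713)) = Mul(Add(Mul(65, Add(4, 65)), -35213), Add(46844, 47713)) = Mul(Add(Mul(65, 69), -35213), 94557) = Mul(Add(4485, -35213), 94557) = Mul(-30728, 94557) = -2905547496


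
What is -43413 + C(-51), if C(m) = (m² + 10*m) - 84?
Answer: -41406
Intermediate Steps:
C(m) = -84 + m² + 10*m
-43413 + C(-51) = -43413 + (-84 + (-51)² + 10*(-51)) = -43413 + (-84 + 2601 - 510) = -43413 + 2007 = -41406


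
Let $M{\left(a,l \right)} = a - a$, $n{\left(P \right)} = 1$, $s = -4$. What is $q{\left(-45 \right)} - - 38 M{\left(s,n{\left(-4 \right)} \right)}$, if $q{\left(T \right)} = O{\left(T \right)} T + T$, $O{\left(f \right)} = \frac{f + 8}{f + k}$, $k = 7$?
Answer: $- \frac{3375}{38} \approx -88.816$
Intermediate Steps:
$O{\left(f \right)} = \frac{8 + f}{7 + f}$ ($O{\left(f \right)} = \frac{f + 8}{f + 7} = \frac{8 + f}{7 + f}$)
$M{\left(a,l \right)} = 0$
$q{\left(T \right)} = T + \frac{T \left(8 + T\right)}{7 + T}$ ($q{\left(T \right)} = \frac{8 + T}{7 + T} T + T = \frac{T \left(8 + T\right)}{7 + T} + T = T + \frac{T \left(8 + T\right)}{7 + T}$)
$q{\left(-45 \right)} - - 38 M{\left(s,n{\left(-4 \right)} \right)} = - \frac{45 \left(15 + 2 \left(-45\right)\right)}{7 - 45} - \left(-38\right) 0 = - \frac{45 \left(15 - 90\right)}{-38} - 0 = \left(-45\right) \left(- \frac{1}{38}\right) \left(-75\right) + 0 = - \frac{3375}{38} + 0 = - \frac{3375}{38}$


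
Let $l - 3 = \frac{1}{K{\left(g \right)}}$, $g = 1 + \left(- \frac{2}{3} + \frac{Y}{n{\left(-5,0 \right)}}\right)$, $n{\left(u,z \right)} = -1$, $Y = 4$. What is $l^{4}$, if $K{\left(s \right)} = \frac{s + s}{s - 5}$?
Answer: $\frac{4477456}{14641} \approx 305.82$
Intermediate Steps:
$g = - \frac{11}{3}$ ($g = 1 + \left(- \frac{2}{3} + \frac{4}{-1}\right) = 1 + \left(\left(-2\right) \frac{1}{3} + 4 \left(-1\right)\right) = 1 - \frac{14}{3} = - \frac{11}{3} \approx -3.6667$)
$K{\left(s \right)} = \frac{2 s}{-5 + s}$
$l = \frac{46}{11}$ ($l = 3 + \frac{1}{2 \left(- \frac{11}{3}\right) \frac{1}{-5 - \frac{11}{3}}} = 3 + \frac{1}{2 \left(- \frac{11}{3}\right) \frac{1}{- \frac{26}{3}}} = 3 + \frac{1}{2 \left(- \frac{11}{3}\right) \left(- \frac{3}{26}\right)} = 3 + \frac{1}{\frac{11}{13}} = 3 + \frac{13}{11} = \frac{46}{11} \approx 4.1818$)
$l^{4} = \left(\frac{46}{11}\right)^{4} = \frac{4477456}{14641}$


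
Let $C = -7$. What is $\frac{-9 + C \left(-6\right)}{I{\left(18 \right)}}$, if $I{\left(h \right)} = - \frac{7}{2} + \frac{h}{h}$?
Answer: $- \frac{66}{5} \approx -13.2$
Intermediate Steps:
$I{\left(h \right)} = - \frac{5}{2}$ ($I{\left(h \right)} = \left(-7\right) \frac{1}{2} + 1 = - \frac{7}{2} + 1 = - \frac{5}{2}$)
$\frac{-9 + C \left(-6\right)}{I{\left(18 \right)}} = \frac{-9 - -42}{- \frac{5}{2}} = \left(-9 + 42\right) \left(- \frac{2}{5}\right) = 33 \left(- \frac{2}{5}\right) = - \frac{66}{5}$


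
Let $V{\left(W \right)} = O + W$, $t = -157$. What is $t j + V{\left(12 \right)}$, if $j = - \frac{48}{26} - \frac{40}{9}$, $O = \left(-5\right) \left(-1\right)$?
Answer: $\frac{117541}{117} \approx 1004.6$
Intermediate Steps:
$O = 5$
$j = - \frac{736}{117}$ ($j = \left(-48\right) \frac{1}{26} - \frac{40}{9} = - \frac{24}{13} - \frac{40}{9} = - \frac{736}{117} \approx -6.2906$)
$V{\left(W \right)} = 5 + W$
$t j + V{\left(12 \right)} = \left(-157\right) \left(- \frac{736}{117}\right) + \left(5 + 12\right) = \frac{115552}{117} + 17 = \frac{117541}{117}$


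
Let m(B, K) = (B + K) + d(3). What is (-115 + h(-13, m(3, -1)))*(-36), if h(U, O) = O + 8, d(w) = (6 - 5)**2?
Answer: 3744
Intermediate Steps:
d(w) = 1 (d(w) = 1**2 = 1)
m(B, K) = 1 + B + K (m(B, K) = (B + K) + 1 = 1 + B + K)
h(U, O) = 8 + O
(-115 + h(-13, m(3, -1)))*(-36) = (-115 + (8 + (1 + 3 - 1)))*(-36) = (-115 + (8 + 3))*(-36) = (-115 + 11)*(-36) = -104*(-36) = 3744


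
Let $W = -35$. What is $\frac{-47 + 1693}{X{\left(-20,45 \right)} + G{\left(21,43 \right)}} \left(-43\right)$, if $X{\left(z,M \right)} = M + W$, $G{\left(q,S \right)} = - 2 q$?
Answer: $\frac{35389}{16} \approx 2211.8$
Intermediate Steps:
$X{\left(z,M \right)} = -35 + M$ ($X{\left(z,M \right)} = M - 35 = -35 + M$)
$\frac{-47 + 1693}{X{\left(-20,45 \right)} + G{\left(21,43 \right)}} \left(-43\right) = \frac{-47 + 1693}{\left(-35 + 45\right) - 42} \left(-43\right) = \frac{1646}{10 - 42} \left(-43\right) = \frac{1646}{-32} \left(-43\right) = 1646 \left(- \frac{1}{32}\right) \left(-43\right) = \left(- \frac{823}{16}\right) \left(-43\right) = \frac{35389}{16}$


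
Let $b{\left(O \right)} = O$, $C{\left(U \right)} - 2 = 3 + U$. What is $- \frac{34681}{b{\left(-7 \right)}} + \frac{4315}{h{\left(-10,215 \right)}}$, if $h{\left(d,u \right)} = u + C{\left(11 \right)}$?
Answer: $\frac{1148788}{231} \approx 4973.1$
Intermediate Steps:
$C{\left(U \right)} = 5 + U$ ($C{\left(U \right)} = 2 + \left(3 + U\right) = 5 + U$)
$h{\left(d,u \right)} = 16 + u$ ($h{\left(d,u \right)} = u + \left(5 + 11\right) = u + 16 = 16 + u$)
$- \frac{34681}{b{\left(-7 \right)}} + \frac{4315}{h{\left(-10,215 \right)}} = - \frac{34681}{-7} + \frac{4315}{16 + 215} = \left(-34681\right) \left(- \frac{1}{7}\right) + \frac{4315}{231} = \frac{34681}{7} + 4315 \cdot \frac{1}{231} = \frac{34681}{7} + \frac{4315}{231} = \frac{1148788}{231}$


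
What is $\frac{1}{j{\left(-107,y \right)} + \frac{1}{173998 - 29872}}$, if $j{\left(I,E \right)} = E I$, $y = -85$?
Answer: $\frac{144126}{1310825971} \approx 0.00010995$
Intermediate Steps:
$\frac{1}{j{\left(-107,y \right)} + \frac{1}{173998 - 29872}} = \frac{1}{\left(-85\right) \left(-107\right) + \frac{1}{173998 - 29872}} = \frac{1}{9095 + \frac{1}{144126}} = \frac{1}{\frac{1310825971}{144126}} = \frac{144126}{1310825971}$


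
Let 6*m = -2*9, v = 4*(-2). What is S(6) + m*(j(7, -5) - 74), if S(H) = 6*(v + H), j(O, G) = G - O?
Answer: 246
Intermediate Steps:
v = -8
m = -3 (m = (-2*9)/6 = (1/6)*(-18) = -3)
S(H) = -48 + 6*H (S(H) = 6*(-8 + H) = -48 + 6*H)
S(6) + m*(j(7, -5) - 74) = (-48 + 6*6) - 3*((-5 - 1*7) - 74) = (-48 + 36) - 3*((-5 - 7) - 74) = -12 - 3*(-12 - 74) = -12 - 3*(-86) = -12 + 258 = 246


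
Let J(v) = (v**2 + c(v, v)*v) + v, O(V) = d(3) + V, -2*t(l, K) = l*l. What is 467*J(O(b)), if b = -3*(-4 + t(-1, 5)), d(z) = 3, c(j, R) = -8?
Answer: 292809/4 ≈ 73202.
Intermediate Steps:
t(l, K) = -l**2/2 (t(l, K) = -l*l/2 = -l**2/2)
b = 27/2 (b = -3*(-4 - 1/2*(-1)**2) = -3*(-4 - 1/2*1) = -3*(-4 - 1/2) = -3*(-9/2) = 27/2 ≈ 13.500)
O(V) = 3 + V
J(v) = v**2 - 7*v (J(v) = (v**2 - 8*v) + v = v**2 - 7*v)
467*J(O(b)) = 467*((3 + 27/2)*(-7 + (3 + 27/2))) = 467*(33*(-7 + 33/2)/2) = 467*((33/2)*(19/2)) = 467*(627/4) = 292809/4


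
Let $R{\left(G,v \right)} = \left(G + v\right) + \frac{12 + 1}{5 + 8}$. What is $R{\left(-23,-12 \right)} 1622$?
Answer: $-55148$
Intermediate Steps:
$R{\left(G,v \right)} = 1 + G + v$ ($R{\left(G,v \right)} = \left(G + v\right) + \frac{13}{13} = \left(G + v\right) + 13 \cdot \frac{1}{13} = \left(G + v\right) + 1 = 1 + G + v$)
$R{\left(-23,-12 \right)} 1622 = \left(1 - 23 - 12\right) 1622 = \left(-34\right) 1622 = -55148$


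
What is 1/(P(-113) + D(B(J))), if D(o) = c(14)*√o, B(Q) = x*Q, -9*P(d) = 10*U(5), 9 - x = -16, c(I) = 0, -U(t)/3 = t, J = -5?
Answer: 3/50 ≈ 0.060000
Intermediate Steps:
U(t) = -3*t
x = 25 (x = 9 - 1*(-16) = 9 + 16 = 25)
P(d) = 50/3 (P(d) = -10*(-3*5)/9 = -10*(-15)/9 = -⅑*(-150) = 50/3)
B(Q) = 25*Q
D(o) = 0 (D(o) = 0*√o = 0)
1/(P(-113) + D(B(J))) = 1/(50/3 + 0) = 1/(50/3) = 3/50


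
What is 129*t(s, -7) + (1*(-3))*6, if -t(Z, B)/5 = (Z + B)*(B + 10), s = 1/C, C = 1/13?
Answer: -11628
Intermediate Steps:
C = 1/13 ≈ 0.076923
s = 13 (s = 1/(1/13) = 13)
t(Z, B) = -5*(10 + B)*(B + Z) (t(Z, B) = -5*(Z + B)*(B + 10) = -5*(B + Z)*(10 + B) = -5*(10 + B)*(B + Z))
129*t(s, -7) + (1*(-3))*6 = 129*(-50*(-7) - 50*13 - 5*(-7)² - 5*(-7)*13) + (1*(-3))*6 = 129*(350 - 650 - 5*49 + 455) - 3*6 = 129*(350 - 650 - 245 + 455) - 18 = 129*(-90) - 18 = -11610 - 18 = -11628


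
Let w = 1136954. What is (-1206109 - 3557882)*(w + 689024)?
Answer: -8698942758198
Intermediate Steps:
(-1206109 - 3557882)*(w + 689024) = (-1206109 - 3557882)*(1136954 + 689024) = -4763991*1825978 = -8698942758198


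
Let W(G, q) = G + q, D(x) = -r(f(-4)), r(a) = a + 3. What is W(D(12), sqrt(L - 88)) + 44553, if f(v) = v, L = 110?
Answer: 44554 + sqrt(22) ≈ 44559.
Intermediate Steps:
r(a) = 3 + a
D(x) = 1 (D(x) = -(3 - 4) = -1*(-1) = 1)
W(D(12), sqrt(L - 88)) + 44553 = (1 + sqrt(110 - 88)) + 44553 = (1 + sqrt(22)) + 44553 = 44554 + sqrt(22)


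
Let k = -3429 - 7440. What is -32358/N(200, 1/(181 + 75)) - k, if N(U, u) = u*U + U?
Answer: 68797869/6425 ≈ 10708.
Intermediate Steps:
N(U, u) = U + U*u (N(U, u) = U*u + U = U + U*u)
k = -10869
-32358/N(200, 1/(181 + 75)) - k = -32358*1/(200*(1 + 1/(181 + 75))) - 1*(-10869) = -32358*1/(200*(1 + 1/256)) + 10869 = -32358/(200*(257/256)) + 10869 = -32358/6425/32 + 10869 = -32358*32/6425 + 10869 = -1035456/6425 + 10869 = 68797869/6425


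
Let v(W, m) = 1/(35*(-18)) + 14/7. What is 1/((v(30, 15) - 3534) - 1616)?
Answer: -630/3243241 ≈ -0.00019425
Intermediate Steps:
v(W, m) = 1259/630 (v(W, m) = (1/35)*(-1/18) + 14*(⅐) = -1/630 + 2 = 1259/630)
1/((v(30, 15) - 3534) - 1616) = 1/((1259/630 - 3534) - 1616) = 1/(-2225161/630 - 1616) = 1/(-3243241/630) = -630/3243241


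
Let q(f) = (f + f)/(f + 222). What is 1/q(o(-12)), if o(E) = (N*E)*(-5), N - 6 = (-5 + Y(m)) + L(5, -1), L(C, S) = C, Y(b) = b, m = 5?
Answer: 147/220 ≈ 0.66818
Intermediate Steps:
N = 11 (N = 6 + ((-5 + 5) + 5) = 6 + (0 + 5) = 6 + 5 = 11)
o(E) = -55*E (o(E) = (11*E)*(-5) = -55*E)
q(f) = 2*f/(222 + f) (q(f) = (2*f)/(222 + f) = 2*f/(222 + f))
1/q(o(-12)) = 1/(2*(-55*(-12))/(222 - 55*(-12))) = 1/(2*660/(222 + 660)) = 1/(2*660/882) = 1/(2*660*(1/882)) = 1/(220/147) = 147/220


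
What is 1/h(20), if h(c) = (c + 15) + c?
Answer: 1/55 ≈ 0.018182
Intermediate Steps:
h(c) = 15 + 2*c (h(c) = (15 + c) + c = 15 + 2*c)
1/h(20) = 1/(15 + 2*20) = 1/(15 + 40) = 1/55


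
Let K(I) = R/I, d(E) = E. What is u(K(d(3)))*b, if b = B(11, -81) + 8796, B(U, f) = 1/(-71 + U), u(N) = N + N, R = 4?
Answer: 1055518/45 ≈ 23456.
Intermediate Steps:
K(I) = 4/I
u(N) = 2*N
b = 527759/60 (b = 1/(-71 + 11) + 8796 = 1/(-60) + 8796 = -1/60 + 8796 = 527759/60 ≈ 8796.0)
u(K(d(3)))*b = (2*(4/3))*(527759/60) = (8/3)*(527759/60) = 1055518/45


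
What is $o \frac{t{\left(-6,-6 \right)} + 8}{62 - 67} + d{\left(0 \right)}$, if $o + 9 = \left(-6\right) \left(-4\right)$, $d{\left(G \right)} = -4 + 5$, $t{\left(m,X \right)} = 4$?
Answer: $-35$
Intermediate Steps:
$d{\left(G \right)} = 1$
$o = 15$ ($o = -9 - -24 = -9 + 24 = 15$)
$o \frac{t{\left(-6,-6 \right)} + 8}{62 - 67} + d{\left(0 \right)} = 15 \frac{4 + 8}{62 - 67} + 1 = 15 \frac{12}{-5} + 1 = 15 \cdot 12 \left(- \frac{1}{5}\right) + 1 = 15 \left(- \frac{12}{5}\right) + 1 = -36 + 1 = -35$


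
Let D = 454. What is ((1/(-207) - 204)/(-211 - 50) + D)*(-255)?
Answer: -2088491395/18009 ≈ -1.1597e+5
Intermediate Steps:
((1/(-207) - 204)/(-211 - 50) + D)*(-255) = ((1/(-207) - 204)/(-211 - 50) + 454)*(-255) = ((-1/207 - 204)/(-261) + 454)*(-255) = (-42229/207*(-1/261) + 454)*(-255) = (42229/54027 + 454)*(-255) = (24570487/54027)*(-255) = -2088491395/18009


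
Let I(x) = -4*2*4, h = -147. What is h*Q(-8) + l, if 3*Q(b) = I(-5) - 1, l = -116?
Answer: 1501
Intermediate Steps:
I(x) = -32 (I(x) = -8*4 = -32)
Q(b) = -11 (Q(b) = (-32 - 1)/3 = (⅓)*(-33) = -11)
h*Q(-8) + l = -147*(-11) - 116 = 1617 - 116 = 1501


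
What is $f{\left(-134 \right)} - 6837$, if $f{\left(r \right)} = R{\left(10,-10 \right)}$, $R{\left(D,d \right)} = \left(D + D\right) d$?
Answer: $-7037$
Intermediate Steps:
$R{\left(D,d \right)} = 2 D d$
$f{\left(r \right)} = -200$ ($f{\left(r \right)} = 2 \cdot 10 \left(-10\right) = -200$)
$f{\left(-134 \right)} - 6837 = -200 - 6837 = -7037$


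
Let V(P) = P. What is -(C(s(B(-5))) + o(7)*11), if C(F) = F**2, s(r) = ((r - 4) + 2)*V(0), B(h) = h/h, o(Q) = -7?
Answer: 77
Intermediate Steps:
B(h) = 1
s(r) = 0 (s(r) = ((r - 4) + 2)*0 = ((-4 + r) + 2)*0 = (-2 + r)*0 = 0)
-(C(s(B(-5))) + o(7)*11) = -(0**2 - 7*11) = -(0 - 77) = -1*(-77) = 77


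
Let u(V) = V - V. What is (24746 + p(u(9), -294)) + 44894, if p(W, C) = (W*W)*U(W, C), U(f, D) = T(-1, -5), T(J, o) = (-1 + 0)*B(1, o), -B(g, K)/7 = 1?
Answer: 69640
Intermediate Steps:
B(g, K) = -7 (B(g, K) = -7*1 = -7)
u(V) = 0
T(J, o) = 7 (T(J, o) = (-1 + 0)*(-7) = -1*(-7) = 7)
U(f, D) = 7
p(W, C) = 7*W² (p(W, C) = (W*W)*7 = W²*7 = 7*W²)
(24746 + p(u(9), -294)) + 44894 = (24746 + 7*0²) + 44894 = (24746 + 7*0) + 44894 = (24746 + 0) + 44894 = 24746 + 44894 = 69640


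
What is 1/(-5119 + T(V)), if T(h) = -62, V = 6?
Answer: -1/5181 ≈ -0.00019301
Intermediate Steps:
1/(-5119 + T(V)) = 1/(-5119 - 62) = 1/(-5181) = -1/5181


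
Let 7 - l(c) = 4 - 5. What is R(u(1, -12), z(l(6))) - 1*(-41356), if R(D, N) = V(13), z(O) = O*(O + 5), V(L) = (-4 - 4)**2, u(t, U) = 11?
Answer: 41420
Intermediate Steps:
l(c) = 8 (l(c) = 7 - (4 - 5) = 7 - 1*(-1) = 7 + 1 = 8)
V(L) = 64 (V(L) = (-8)**2 = 64)
z(O) = O*(5 + O)
R(D, N) = 64
R(u(1, -12), z(l(6))) - 1*(-41356) = 64 - 1*(-41356) = 64 + 41356 = 41420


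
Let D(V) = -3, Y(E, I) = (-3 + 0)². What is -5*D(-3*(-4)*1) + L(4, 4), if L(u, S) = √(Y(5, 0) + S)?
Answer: 15 + √13 ≈ 18.606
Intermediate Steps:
Y(E, I) = 9 (Y(E, I) = (-3)² = 9)
L(u, S) = √(9 + S)
-5*D(-3*(-4)*1) + L(4, 4) = -5*(-3) + √(9 + 4) = 15 + √13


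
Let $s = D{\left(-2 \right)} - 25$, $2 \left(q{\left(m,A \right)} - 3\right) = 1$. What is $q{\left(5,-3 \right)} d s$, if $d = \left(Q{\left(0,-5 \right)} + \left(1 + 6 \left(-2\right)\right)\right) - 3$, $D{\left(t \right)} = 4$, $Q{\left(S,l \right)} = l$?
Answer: $\frac{2793}{2} \approx 1396.5$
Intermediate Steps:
$q{\left(m,A \right)} = \frac{7}{2}$ ($q{\left(m,A \right)} = 3 + \frac{1}{2} \cdot 1 = 3 + \frac{1}{2} = \frac{7}{2}$)
$s = -21$ ($s = 4 - 25 = -21$)
$d = -19$ ($d = \left(-5 + \left(1 + 6 \left(-2\right)\right)\right) - 3 = \left(-5 + \left(1 - 12\right)\right) - 3 = \left(-5 - 11\right) - 3 = -16 - 3 = -19$)
$q{\left(5,-3 \right)} d s = \frac{7}{2} \left(-19\right) \left(-21\right) = \left(- \frac{133}{2}\right) \left(-21\right) = \frac{2793}{2}$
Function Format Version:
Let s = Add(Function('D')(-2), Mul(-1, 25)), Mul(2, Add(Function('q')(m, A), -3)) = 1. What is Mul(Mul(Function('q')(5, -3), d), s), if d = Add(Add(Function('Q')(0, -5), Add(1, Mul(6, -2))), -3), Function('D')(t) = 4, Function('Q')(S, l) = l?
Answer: Rational(2793, 2) ≈ 1396.5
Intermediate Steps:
Function('q')(m, A) = Rational(7, 2) (Function('q')(m, A) = Add(3, Mul(Rational(1, 2), 1)) = Add(3, Rational(1, 2)) = Rational(7, 2))
s = -21 (s = Add(4, Mul(-1, 25)) = Add(4, -25) = -21)
d = -19 (d = Add(Add(-5, Add(1, Mul(6, -2))), -3) = Add(Add(-5, Add(1, -12)), -3) = Add(Add(-5, -11), -3) = Add(-16, -3) = -19)
Mul(Mul(Function('q')(5, -3), d), s) = Mul(Mul(Rational(7, 2), -19), -21) = Mul(Rational(-133, 2), -21) = Rational(2793, 2)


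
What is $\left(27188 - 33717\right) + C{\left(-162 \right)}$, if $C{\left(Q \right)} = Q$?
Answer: $-6691$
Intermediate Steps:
$\left(27188 - 33717\right) + C{\left(-162 \right)} = \left(27188 - 33717\right) - 162 = -6529 - 162 = -6691$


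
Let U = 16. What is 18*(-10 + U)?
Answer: 108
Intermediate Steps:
18*(-10 + U) = 18*(-10 + 16) = 18*6 = 108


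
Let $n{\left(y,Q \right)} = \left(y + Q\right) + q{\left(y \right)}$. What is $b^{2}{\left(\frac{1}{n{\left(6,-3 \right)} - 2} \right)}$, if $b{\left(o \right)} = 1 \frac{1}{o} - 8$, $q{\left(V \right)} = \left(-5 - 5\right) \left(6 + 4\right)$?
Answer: $11449$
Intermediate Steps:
$q{\left(V \right)} = -100$ ($q{\left(V \right)} = \left(-10\right) 10 = -100$)
$n{\left(y,Q \right)} = -100 + Q + y$ ($n{\left(y,Q \right)} = \left(y + Q\right) - 100 = \left(Q + y\right) - 100 = -100 + Q + y$)
$b{\left(o \right)} = -8 + \frac{1}{o}$ ($b{\left(o \right)} = \frac{1}{o} - 8 = -8 + \frac{1}{o}$)
$b^{2}{\left(\frac{1}{n{\left(6,-3 \right)} - 2} \right)} = \left(-8 + \frac{1}{\frac{1}{\left(-100 - 3 + 6\right) - 2}}\right)^{2} = \left(-8 + \frac{1}{\frac{1}{-97 - 2}}\right)^{2} = \left(-8 + \frac{1}{\frac{1}{-99}}\right)^{2} = \left(-8 + \frac{1}{- \frac{1}{99}}\right)^{2} = \left(-8 - 99\right)^{2} = \left(-107\right)^{2} = 11449$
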